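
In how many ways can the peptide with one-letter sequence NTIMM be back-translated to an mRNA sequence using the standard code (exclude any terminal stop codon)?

24

Asn: 2 codons.
Thr: 4 codons.
Ile: 3 codons.
Met: 1 codon.
Met: 1 codon.
2 × 4 × 3 × 1 × 1 = 24.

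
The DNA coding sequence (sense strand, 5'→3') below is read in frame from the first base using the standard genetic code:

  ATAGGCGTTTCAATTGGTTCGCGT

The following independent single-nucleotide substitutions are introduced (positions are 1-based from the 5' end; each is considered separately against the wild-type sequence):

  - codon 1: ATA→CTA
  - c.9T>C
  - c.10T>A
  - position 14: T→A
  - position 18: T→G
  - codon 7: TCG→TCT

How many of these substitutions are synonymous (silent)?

3

Codon 1: ATA (Ile) → CTA (Leu) — missense.
Codon 3: GTT (Val) → GTC (Val) — synonymous.
Codon 4: TCA (Ser) → ACA (Thr) — missense.
Codon 5: ATT (Ile) → AAT (Asn) — missense.
Codon 6: GGT (Gly) → GGG (Gly) — synonymous.
Codon 7: TCG (Ser) → TCT (Ser) — synonymous.
Synonymous: 3 of 6.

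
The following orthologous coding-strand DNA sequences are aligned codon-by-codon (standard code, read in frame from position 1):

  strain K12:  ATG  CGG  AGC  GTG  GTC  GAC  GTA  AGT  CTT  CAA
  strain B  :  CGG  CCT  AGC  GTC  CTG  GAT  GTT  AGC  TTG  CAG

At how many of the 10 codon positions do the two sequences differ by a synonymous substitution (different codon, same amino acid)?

6

Codon 1: ATG Met / CGG Arg — nonsynonymous.
Codon 2: CGG Arg / CCT Pro — nonsynonymous.
Codon 3: AGC Ser / AGC Ser — identical.
Codon 4: GTG Val / GTC Val — synonymous.
Codon 5: GTC Val / CTG Leu — nonsynonymous.
Codon 6: GAC Asp / GAT Asp — synonymous.
Codon 7: GTA Val / GTT Val — synonymous.
Codon 8: AGT Ser / AGC Ser — synonymous.
Codon 9: CTT Leu / TTG Leu — synonymous.
Codon 10: CAA Gln / CAG Gln — synonymous.
Synonymous differences: 6.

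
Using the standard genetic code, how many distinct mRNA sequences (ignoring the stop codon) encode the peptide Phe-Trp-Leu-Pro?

Phe: 2 codons.
Trp: 1 codon.
Leu: 6 codons.
Pro: 4 codons.
2 × 1 × 6 × 4 = 48.

48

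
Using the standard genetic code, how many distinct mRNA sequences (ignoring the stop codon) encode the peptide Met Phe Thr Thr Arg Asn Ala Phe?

Met: 1 codon.
Phe: 2 codons.
Thr: 4 codons.
Thr: 4 codons.
Arg: 6 codons.
Asn: 2 codons.
Ala: 4 codons.
Phe: 2 codons.
1 × 2 × 4 × 4 × 6 × 2 × 4 × 2 = 3072.

3072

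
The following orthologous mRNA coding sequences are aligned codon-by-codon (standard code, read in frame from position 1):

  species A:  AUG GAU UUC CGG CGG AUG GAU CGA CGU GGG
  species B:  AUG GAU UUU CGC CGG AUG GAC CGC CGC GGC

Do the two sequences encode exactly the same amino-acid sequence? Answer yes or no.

Codon 1: AUG Met / AUG Met — identical.
Codon 2: GAU Asp / GAU Asp — identical.
Codon 3: UUC Phe / UUU Phe — synonymous.
Codon 4: CGG Arg / CGC Arg — synonymous.
Codon 5: CGG Arg / CGG Arg — identical.
Codon 6: AUG Met / AUG Met — identical.
Codon 7: GAU Asp / GAC Asp — synonymous.
Codon 8: CGA Arg / CGC Arg — synonymous.
Codon 9: CGU Arg / CGC Arg — synonymous.
Codon 10: GGG Gly / GGC Gly — synonymous.
Nonsynonymous differences: 0 → same protein.

yes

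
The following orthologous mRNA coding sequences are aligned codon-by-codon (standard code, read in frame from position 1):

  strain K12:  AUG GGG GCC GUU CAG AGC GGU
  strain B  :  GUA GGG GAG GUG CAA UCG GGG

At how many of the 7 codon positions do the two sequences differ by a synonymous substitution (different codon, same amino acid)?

Codon 1: AUG Met / GUA Val — nonsynonymous.
Codon 2: GGG Gly / GGG Gly — identical.
Codon 3: GCC Ala / GAG Glu — nonsynonymous.
Codon 4: GUU Val / GUG Val — synonymous.
Codon 5: CAG Gln / CAA Gln — synonymous.
Codon 6: AGC Ser / UCG Ser — synonymous.
Codon 7: GGU Gly / GGG Gly — synonymous.
Synonymous differences: 4.

4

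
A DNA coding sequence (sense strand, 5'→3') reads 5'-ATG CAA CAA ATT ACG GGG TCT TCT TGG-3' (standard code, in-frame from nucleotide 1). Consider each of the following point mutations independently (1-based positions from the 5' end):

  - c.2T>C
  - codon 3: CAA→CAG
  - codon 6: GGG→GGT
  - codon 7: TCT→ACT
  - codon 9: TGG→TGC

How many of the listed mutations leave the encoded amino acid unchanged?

Codon 1: ATG (Met) → ACG (Thr) — missense.
Codon 3: CAA (Gln) → CAG (Gln) — synonymous.
Codon 6: GGG (Gly) → GGT (Gly) — synonymous.
Codon 7: TCT (Ser) → ACT (Thr) — missense.
Codon 9: TGG (Trp) → TGC (Cys) — missense.
Synonymous: 2 of 5.

2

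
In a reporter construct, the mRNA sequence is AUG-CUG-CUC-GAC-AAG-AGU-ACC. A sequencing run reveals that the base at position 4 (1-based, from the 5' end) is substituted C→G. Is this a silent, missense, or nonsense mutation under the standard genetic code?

Position 4 falls in codon 2: CUG → Leu.
After the substitution the codon is GUG → Val.
Leu ≠ Val, so this is a missense mutation.

missense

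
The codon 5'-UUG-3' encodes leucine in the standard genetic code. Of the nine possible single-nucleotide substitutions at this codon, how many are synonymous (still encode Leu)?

2

Position 1: CUG → 1 synonymous.
Position 2: none → 0 synonymous.
Position 3: UUA → 1 synonymous.
Total: 1 + 0 + 1 = 2.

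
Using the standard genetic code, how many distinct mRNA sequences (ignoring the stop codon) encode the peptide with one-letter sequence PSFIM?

144

Pro: 4 codons.
Ser: 6 codons.
Phe: 2 codons.
Ile: 3 codons.
Met: 1 codon.
4 × 6 × 2 × 3 × 1 = 144.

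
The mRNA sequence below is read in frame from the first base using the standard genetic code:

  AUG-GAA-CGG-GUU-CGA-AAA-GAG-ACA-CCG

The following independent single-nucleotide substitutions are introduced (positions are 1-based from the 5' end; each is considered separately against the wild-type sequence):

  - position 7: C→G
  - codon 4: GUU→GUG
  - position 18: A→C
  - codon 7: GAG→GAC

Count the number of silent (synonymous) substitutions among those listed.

Codon 3: CGG (Arg) → GGG (Gly) — missense.
Codon 4: GUU (Val) → GUG (Val) — synonymous.
Codon 6: AAA (Lys) → AAC (Asn) — missense.
Codon 7: GAG (Glu) → GAC (Asp) — missense.
Synonymous: 1 of 4.

1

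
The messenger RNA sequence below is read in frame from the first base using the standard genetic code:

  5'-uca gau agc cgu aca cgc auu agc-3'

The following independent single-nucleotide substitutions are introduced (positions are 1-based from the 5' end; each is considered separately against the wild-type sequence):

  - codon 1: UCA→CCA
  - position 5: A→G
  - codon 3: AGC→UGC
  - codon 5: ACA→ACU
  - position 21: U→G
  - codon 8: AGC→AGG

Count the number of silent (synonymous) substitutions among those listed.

1

Codon 1: UCA (Ser) → CCA (Pro) — missense.
Codon 2: GAU (Asp) → GGU (Gly) — missense.
Codon 3: AGC (Ser) → UGC (Cys) — missense.
Codon 5: ACA (Thr) → ACU (Thr) — synonymous.
Codon 7: AUU (Ile) → AUG (Met) — missense.
Codon 8: AGC (Ser) → AGG (Arg) — missense.
Synonymous: 1 of 6.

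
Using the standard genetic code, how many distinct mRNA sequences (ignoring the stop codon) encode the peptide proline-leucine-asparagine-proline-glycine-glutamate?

1536

Pro: 4 codons.
Leu: 6 codons.
Asn: 2 codons.
Pro: 4 codons.
Gly: 4 codons.
Glu: 2 codons.
4 × 6 × 2 × 4 × 4 × 2 = 1536.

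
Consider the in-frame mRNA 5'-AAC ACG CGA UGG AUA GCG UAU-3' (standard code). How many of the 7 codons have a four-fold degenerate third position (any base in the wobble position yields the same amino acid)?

3

Codon 1 AAC (Asn): third position 2-fold.
Codon 2 ACG (Thr): third position 4-fold.
Codon 3 CGA (Arg): third position 4-fold.
Codon 4 UGG (Trp): third position 1-fold.
Codon 5 AUA (Ile): third position 3-fold.
Codon 6 GCG (Ala): third position 4-fold.
Codon 7 UAU (Tyr): third position 2-fold.
Four-fold degenerate third positions: 3.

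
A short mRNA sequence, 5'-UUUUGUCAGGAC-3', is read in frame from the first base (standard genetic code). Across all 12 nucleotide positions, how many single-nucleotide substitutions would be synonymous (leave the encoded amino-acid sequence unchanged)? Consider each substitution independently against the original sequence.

Codon 1 (UUU, Phe): 1 synonymous substitution.
Codon 2 (UGU, Cys): 1 synonymous substitution.
Codon 3 (CAG, Gln): 1 synonymous substitution.
Codon 4 (GAC, Asp): 1 synonymous substitution.
Total: 1 + 1 + 1 + 1 = 4.

4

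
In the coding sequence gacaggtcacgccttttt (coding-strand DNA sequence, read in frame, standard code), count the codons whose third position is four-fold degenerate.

3

Codon 1 GAC (Asp): third position 2-fold.
Codon 2 AGG (Arg): third position 2-fold.
Codon 3 TCA (Ser): third position 4-fold.
Codon 4 CGC (Arg): third position 4-fold.
Codon 5 CTT (Leu): third position 4-fold.
Codon 6 TTT (Phe): third position 2-fold.
Four-fold degenerate third positions: 3.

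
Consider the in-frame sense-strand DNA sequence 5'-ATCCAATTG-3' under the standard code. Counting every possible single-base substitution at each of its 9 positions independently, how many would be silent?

Codon 1 (ATC, Ile): 2 synonymous substitutions.
Codon 2 (CAA, Gln): 1 synonymous substitution.
Codon 3 (TTG, Leu): 2 synonymous substitutions.
Total: 2 + 1 + 2 = 5.

5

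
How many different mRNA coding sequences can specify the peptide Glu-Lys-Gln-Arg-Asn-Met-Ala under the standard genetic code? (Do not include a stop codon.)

384

Glu: 2 codons.
Lys: 2 codons.
Gln: 2 codons.
Arg: 6 codons.
Asn: 2 codons.
Met: 1 codon.
Ala: 4 codons.
2 × 2 × 2 × 6 × 2 × 1 × 4 = 384.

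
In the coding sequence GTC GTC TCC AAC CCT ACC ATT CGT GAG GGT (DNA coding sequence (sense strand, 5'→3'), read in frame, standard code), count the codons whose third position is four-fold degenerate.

Codon 1 GTC (Val): third position 4-fold.
Codon 2 GTC (Val): third position 4-fold.
Codon 3 TCC (Ser): third position 4-fold.
Codon 4 AAC (Asn): third position 2-fold.
Codon 5 CCT (Pro): third position 4-fold.
Codon 6 ACC (Thr): third position 4-fold.
Codon 7 ATT (Ile): third position 3-fold.
Codon 8 CGT (Arg): third position 4-fold.
Codon 9 GAG (Glu): third position 2-fold.
Codon 10 GGT (Gly): third position 4-fold.
Four-fold degenerate third positions: 7.

7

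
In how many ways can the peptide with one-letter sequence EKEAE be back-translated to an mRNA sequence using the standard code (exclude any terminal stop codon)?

Glu: 2 codons.
Lys: 2 codons.
Glu: 2 codons.
Ala: 4 codons.
Glu: 2 codons.
2 × 2 × 2 × 4 × 2 = 64.

64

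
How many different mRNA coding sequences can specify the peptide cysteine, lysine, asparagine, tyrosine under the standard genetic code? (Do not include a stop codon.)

Cys: 2 codons.
Lys: 2 codons.
Asn: 2 codons.
Tyr: 2 codons.
2 × 2 × 2 × 2 = 16.

16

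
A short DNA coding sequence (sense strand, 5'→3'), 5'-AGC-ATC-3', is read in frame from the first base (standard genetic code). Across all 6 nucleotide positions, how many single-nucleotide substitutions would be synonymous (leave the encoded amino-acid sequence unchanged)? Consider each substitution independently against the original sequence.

3

Codon 1 (AGC, Ser): 1 synonymous substitution.
Codon 2 (ATC, Ile): 2 synonymous substitutions.
Total: 1 + 2 = 3.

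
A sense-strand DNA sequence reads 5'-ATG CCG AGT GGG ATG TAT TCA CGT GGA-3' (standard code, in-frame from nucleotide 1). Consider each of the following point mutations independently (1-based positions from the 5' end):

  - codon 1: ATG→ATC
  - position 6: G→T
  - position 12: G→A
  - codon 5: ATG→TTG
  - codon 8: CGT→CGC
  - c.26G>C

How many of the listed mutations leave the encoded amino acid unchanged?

Codon 1: ATG (Met) → ATC (Ile) — missense.
Codon 2: CCG (Pro) → CCT (Pro) — synonymous.
Codon 4: GGG (Gly) → GGA (Gly) — synonymous.
Codon 5: ATG (Met) → TTG (Leu) — missense.
Codon 8: CGT (Arg) → CGC (Arg) — synonymous.
Codon 9: GGA (Gly) → GCA (Ala) — missense.
Synonymous: 3 of 6.

3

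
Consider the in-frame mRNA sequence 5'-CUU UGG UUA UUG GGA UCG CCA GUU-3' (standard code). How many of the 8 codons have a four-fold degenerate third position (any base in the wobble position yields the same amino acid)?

5

Codon 1 CUU (Leu): third position 4-fold.
Codon 2 UGG (Trp): third position 1-fold.
Codon 3 UUA (Leu): third position 2-fold.
Codon 4 UUG (Leu): third position 2-fold.
Codon 5 GGA (Gly): third position 4-fold.
Codon 6 UCG (Ser): third position 4-fold.
Codon 7 CCA (Pro): third position 4-fold.
Codon 8 GUU (Val): third position 4-fold.
Four-fold degenerate third positions: 5.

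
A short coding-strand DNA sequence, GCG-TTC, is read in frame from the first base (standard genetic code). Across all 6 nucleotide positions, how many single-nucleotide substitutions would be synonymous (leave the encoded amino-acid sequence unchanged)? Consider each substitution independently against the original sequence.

4

Codon 1 (GCG, Ala): 3 synonymous substitutions.
Codon 2 (TTC, Phe): 1 synonymous substitution.
Total: 3 + 1 = 4.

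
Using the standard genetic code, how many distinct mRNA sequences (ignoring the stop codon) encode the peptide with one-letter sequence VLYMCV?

384

Val: 4 codons.
Leu: 6 codons.
Tyr: 2 codons.
Met: 1 codon.
Cys: 2 codons.
Val: 4 codons.
4 × 6 × 2 × 1 × 2 × 4 = 384.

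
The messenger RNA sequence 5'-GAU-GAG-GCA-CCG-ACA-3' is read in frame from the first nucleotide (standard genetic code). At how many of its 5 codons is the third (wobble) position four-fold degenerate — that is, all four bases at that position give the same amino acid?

3

Codon 1 GAU (Asp): third position 2-fold.
Codon 2 GAG (Glu): third position 2-fold.
Codon 3 GCA (Ala): third position 4-fold.
Codon 4 CCG (Pro): third position 4-fold.
Codon 5 ACA (Thr): third position 4-fold.
Four-fold degenerate third positions: 3.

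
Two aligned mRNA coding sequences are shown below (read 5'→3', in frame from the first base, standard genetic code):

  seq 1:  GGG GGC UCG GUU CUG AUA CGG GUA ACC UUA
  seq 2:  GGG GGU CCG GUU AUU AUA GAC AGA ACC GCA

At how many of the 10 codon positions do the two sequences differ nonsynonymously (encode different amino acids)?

5

Codon 1: GGG Gly / GGG Gly — identical.
Codon 2: GGC Gly / GGU Gly — synonymous.
Codon 3: UCG Ser / CCG Pro — nonsynonymous.
Codon 4: GUU Val / GUU Val — identical.
Codon 5: CUG Leu / AUU Ile — nonsynonymous.
Codon 6: AUA Ile / AUA Ile — identical.
Codon 7: CGG Arg / GAC Asp — nonsynonymous.
Codon 8: GUA Val / AGA Arg — nonsynonymous.
Codon 9: ACC Thr / ACC Thr — identical.
Codon 10: UUA Leu / GCA Ala — nonsynonymous.
Nonsynonymous differences: 5.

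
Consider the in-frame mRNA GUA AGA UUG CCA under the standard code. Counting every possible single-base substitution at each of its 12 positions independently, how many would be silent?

Codon 1 (GUA, Val): 3 synonymous substitutions.
Codon 2 (AGA, Arg): 2 synonymous substitutions.
Codon 3 (UUG, Leu): 2 synonymous substitutions.
Codon 4 (CCA, Pro): 3 synonymous substitutions.
Total: 3 + 2 + 2 + 3 = 10.

10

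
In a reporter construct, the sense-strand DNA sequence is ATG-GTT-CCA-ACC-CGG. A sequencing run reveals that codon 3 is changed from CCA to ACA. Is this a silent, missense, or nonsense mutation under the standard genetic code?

Position 7 falls in codon 3: CCA → Pro.
After the substitution the codon is ACA → Thr.
Pro ≠ Thr, so this is a missense mutation.

missense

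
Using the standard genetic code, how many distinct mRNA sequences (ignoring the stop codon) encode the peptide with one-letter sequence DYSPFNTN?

Asp: 2 codons.
Tyr: 2 codons.
Ser: 6 codons.
Pro: 4 codons.
Phe: 2 codons.
Asn: 2 codons.
Thr: 4 codons.
Asn: 2 codons.
2 × 2 × 6 × 4 × 2 × 2 × 4 × 2 = 3072.

3072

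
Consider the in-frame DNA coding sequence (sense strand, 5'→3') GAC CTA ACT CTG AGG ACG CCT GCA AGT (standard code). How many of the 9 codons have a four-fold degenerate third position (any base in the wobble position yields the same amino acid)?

6

Codon 1 GAC (Asp): third position 2-fold.
Codon 2 CTA (Leu): third position 4-fold.
Codon 3 ACT (Thr): third position 4-fold.
Codon 4 CTG (Leu): third position 4-fold.
Codon 5 AGG (Arg): third position 2-fold.
Codon 6 ACG (Thr): third position 4-fold.
Codon 7 CCT (Pro): third position 4-fold.
Codon 8 GCA (Ala): third position 4-fold.
Codon 9 AGT (Ser): third position 2-fold.
Four-fold degenerate third positions: 6.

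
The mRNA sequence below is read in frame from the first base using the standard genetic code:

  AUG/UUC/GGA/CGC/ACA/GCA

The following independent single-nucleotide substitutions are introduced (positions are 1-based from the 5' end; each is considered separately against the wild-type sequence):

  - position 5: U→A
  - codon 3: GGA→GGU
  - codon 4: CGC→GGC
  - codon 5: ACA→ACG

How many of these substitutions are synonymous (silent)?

Codon 2: UUC (Phe) → UAC (Tyr) — missense.
Codon 3: GGA (Gly) → GGU (Gly) — synonymous.
Codon 4: CGC (Arg) → GGC (Gly) — missense.
Codon 5: ACA (Thr) → ACG (Thr) — synonymous.
Synonymous: 2 of 4.

2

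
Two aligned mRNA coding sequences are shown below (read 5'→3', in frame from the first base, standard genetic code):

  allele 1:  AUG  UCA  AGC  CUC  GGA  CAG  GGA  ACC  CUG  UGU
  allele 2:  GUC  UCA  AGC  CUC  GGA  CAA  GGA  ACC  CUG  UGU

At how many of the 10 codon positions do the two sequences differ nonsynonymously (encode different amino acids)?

1

Codon 1: AUG Met / GUC Val — nonsynonymous.
Codon 2: UCA Ser / UCA Ser — identical.
Codon 3: AGC Ser / AGC Ser — identical.
Codon 4: CUC Leu / CUC Leu — identical.
Codon 5: GGA Gly / GGA Gly — identical.
Codon 6: CAG Gln / CAA Gln — synonymous.
Codon 7: GGA Gly / GGA Gly — identical.
Codon 8: ACC Thr / ACC Thr — identical.
Codon 9: CUG Leu / CUG Leu — identical.
Codon 10: UGU Cys / UGU Cys — identical.
Nonsynonymous differences: 1.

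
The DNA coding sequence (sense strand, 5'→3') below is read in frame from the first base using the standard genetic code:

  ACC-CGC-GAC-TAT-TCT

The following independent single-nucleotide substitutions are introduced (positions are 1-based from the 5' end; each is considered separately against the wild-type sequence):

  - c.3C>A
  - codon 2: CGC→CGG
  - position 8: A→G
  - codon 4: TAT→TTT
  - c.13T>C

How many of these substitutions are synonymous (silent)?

2

Codon 1: ACC (Thr) → ACA (Thr) — synonymous.
Codon 2: CGC (Arg) → CGG (Arg) — synonymous.
Codon 3: GAC (Asp) → GGC (Gly) — missense.
Codon 4: TAT (Tyr) → TTT (Phe) — missense.
Codon 5: TCT (Ser) → CCT (Pro) — missense.
Synonymous: 2 of 5.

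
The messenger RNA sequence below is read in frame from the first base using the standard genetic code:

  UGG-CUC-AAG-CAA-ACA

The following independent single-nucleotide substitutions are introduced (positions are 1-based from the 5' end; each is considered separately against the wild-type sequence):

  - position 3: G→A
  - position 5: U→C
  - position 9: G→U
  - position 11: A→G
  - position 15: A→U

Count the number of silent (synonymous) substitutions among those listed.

1

Codon 1: UGG (Trp) → UGA (Stop) — nonsense.
Codon 2: CUC (Leu) → CCC (Pro) — missense.
Codon 3: AAG (Lys) → AAU (Asn) — missense.
Codon 4: CAA (Gln) → CGA (Arg) — missense.
Codon 5: ACA (Thr) → ACU (Thr) — synonymous.
Synonymous: 1 of 5.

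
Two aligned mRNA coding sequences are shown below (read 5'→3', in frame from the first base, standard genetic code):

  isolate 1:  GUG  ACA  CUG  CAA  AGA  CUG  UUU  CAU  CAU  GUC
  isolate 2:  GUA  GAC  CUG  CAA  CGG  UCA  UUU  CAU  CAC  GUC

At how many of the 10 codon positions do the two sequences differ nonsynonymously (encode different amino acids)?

Codon 1: GUG Val / GUA Val — synonymous.
Codon 2: ACA Thr / GAC Asp — nonsynonymous.
Codon 3: CUG Leu / CUG Leu — identical.
Codon 4: CAA Gln / CAA Gln — identical.
Codon 5: AGA Arg / CGG Arg — synonymous.
Codon 6: CUG Leu / UCA Ser — nonsynonymous.
Codon 7: UUU Phe / UUU Phe — identical.
Codon 8: CAU His / CAU His — identical.
Codon 9: CAU His / CAC His — synonymous.
Codon 10: GUC Val / GUC Val — identical.
Nonsynonymous differences: 2.

2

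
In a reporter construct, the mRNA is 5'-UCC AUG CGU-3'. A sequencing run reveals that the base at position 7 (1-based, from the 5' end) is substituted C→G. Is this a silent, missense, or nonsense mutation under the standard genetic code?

missense

Position 7 falls in codon 3: CGU → Arg.
After the substitution the codon is GGU → Gly.
Arg ≠ Gly, so this is a missense mutation.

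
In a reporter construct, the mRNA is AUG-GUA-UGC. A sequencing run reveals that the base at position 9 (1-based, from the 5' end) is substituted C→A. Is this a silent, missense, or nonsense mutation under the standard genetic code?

nonsense

Position 9 falls in codon 3: UGC → Cys.
After the substitution the codon is UGA → Stop.
The new codon is a stop codon, so this is a nonsense mutation.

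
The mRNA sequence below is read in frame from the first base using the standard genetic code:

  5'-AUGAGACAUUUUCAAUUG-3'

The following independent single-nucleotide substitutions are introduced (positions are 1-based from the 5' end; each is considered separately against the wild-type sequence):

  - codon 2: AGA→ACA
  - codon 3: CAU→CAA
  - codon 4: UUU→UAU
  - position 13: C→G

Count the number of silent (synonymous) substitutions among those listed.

Codon 2: AGA (Arg) → ACA (Thr) — missense.
Codon 3: CAU (His) → CAA (Gln) — missense.
Codon 4: UUU (Phe) → UAU (Tyr) — missense.
Codon 5: CAA (Gln) → GAA (Glu) — missense.
Synonymous: 0 of 4.

0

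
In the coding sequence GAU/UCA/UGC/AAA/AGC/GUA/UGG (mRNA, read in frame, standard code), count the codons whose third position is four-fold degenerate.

2

Codon 1 GAU (Asp): third position 2-fold.
Codon 2 UCA (Ser): third position 4-fold.
Codon 3 UGC (Cys): third position 2-fold.
Codon 4 AAA (Lys): third position 2-fold.
Codon 5 AGC (Ser): third position 2-fold.
Codon 6 GUA (Val): third position 4-fold.
Codon 7 UGG (Trp): third position 1-fold.
Four-fold degenerate third positions: 2.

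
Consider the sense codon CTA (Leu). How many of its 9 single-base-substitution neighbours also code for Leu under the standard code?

4

Position 1: TTA → 1 synonymous.
Position 2: none → 0 synonymous.
Position 3: CTT, CTC, CTG → 3 synonymous.
Total: 1 + 0 + 3 = 4.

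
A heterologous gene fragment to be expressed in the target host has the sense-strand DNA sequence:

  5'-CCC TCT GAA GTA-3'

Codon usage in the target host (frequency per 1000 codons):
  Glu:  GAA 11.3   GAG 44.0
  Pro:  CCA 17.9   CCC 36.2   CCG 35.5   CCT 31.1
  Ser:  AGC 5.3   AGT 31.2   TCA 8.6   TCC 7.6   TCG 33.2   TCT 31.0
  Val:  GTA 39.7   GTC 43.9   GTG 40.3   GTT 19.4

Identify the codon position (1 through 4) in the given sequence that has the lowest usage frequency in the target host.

3

Codon 1 CCC (Pro): 36.2 per 1000.
Codon 2 TCT (Ser): 31.0 per 1000.
Codon 3 GAA (Glu): 11.3 per 1000.
Codon 4 GTA (Val): 39.7 per 1000.
Lowest frequency is 11.3 at codon 3.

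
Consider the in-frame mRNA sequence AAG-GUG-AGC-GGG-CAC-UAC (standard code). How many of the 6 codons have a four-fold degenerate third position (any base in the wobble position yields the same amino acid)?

2

Codon 1 AAG (Lys): third position 2-fold.
Codon 2 GUG (Val): third position 4-fold.
Codon 3 AGC (Ser): third position 2-fold.
Codon 4 GGG (Gly): third position 4-fold.
Codon 5 CAC (His): third position 2-fold.
Codon 6 UAC (Tyr): third position 2-fold.
Four-fold degenerate third positions: 2.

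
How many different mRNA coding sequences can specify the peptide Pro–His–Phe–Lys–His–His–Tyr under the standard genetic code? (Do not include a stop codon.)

256

Pro: 4 codons.
His: 2 codons.
Phe: 2 codons.
Lys: 2 codons.
His: 2 codons.
His: 2 codons.
Tyr: 2 codons.
4 × 2 × 2 × 2 × 2 × 2 × 2 = 256.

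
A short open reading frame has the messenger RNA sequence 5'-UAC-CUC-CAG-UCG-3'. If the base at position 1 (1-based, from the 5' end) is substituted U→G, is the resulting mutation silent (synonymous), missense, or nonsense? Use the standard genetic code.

Position 1 falls in codon 1: UAC → Tyr.
After the substitution the codon is GAC → Asp.
Tyr ≠ Asp, so this is a missense mutation.

missense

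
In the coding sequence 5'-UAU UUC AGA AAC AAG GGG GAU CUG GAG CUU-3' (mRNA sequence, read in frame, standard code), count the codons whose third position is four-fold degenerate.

3

Codon 1 UAU (Tyr): third position 2-fold.
Codon 2 UUC (Phe): third position 2-fold.
Codon 3 AGA (Arg): third position 2-fold.
Codon 4 AAC (Asn): third position 2-fold.
Codon 5 AAG (Lys): third position 2-fold.
Codon 6 GGG (Gly): third position 4-fold.
Codon 7 GAU (Asp): third position 2-fold.
Codon 8 CUG (Leu): third position 4-fold.
Codon 9 GAG (Glu): third position 2-fold.
Codon 10 CUU (Leu): third position 4-fold.
Four-fold degenerate third positions: 3.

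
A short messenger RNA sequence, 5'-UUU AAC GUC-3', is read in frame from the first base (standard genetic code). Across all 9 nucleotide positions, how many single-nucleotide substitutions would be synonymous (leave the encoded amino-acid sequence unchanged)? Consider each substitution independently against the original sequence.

5

Codon 1 (UUU, Phe): 1 synonymous substitution.
Codon 2 (AAC, Asn): 1 synonymous substitution.
Codon 3 (GUC, Val): 3 synonymous substitutions.
Total: 1 + 1 + 3 = 5.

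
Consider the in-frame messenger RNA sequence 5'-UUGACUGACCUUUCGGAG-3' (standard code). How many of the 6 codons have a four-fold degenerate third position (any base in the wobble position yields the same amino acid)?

3

Codon 1 UUG (Leu): third position 2-fold.
Codon 2 ACU (Thr): third position 4-fold.
Codon 3 GAC (Asp): third position 2-fold.
Codon 4 CUU (Leu): third position 4-fold.
Codon 5 UCG (Ser): third position 4-fold.
Codon 6 GAG (Glu): third position 2-fold.
Four-fold degenerate third positions: 3.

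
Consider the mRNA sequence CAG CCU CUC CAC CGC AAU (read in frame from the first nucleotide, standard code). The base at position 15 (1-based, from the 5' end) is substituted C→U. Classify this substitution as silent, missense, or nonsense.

Position 15 falls in codon 5: CGC → Arg.
After the substitution the codon is CGU → Arg.
Both encode Arg, so the change is synonymous.

silent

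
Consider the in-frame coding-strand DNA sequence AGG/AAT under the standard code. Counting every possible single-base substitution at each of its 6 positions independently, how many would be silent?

Codon 1 (AGG, Arg): 2 synonymous substitutions.
Codon 2 (AAT, Asn): 1 synonymous substitution.
Total: 2 + 1 = 3.

3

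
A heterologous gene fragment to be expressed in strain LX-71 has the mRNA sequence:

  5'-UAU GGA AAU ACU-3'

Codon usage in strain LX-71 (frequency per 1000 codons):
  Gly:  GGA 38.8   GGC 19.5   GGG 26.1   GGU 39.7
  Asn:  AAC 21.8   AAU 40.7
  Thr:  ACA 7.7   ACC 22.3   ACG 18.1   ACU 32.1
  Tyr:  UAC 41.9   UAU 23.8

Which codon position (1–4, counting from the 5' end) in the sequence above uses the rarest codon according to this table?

Codon 1 UAU (Tyr): 23.8 per 1000.
Codon 2 GGA (Gly): 38.8 per 1000.
Codon 3 AAU (Asn): 40.7 per 1000.
Codon 4 ACU (Thr): 32.1 per 1000.
Lowest frequency is 23.8 at codon 1.

1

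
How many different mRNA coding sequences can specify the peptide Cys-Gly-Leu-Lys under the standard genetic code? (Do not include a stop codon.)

Cys: 2 codons.
Gly: 4 codons.
Leu: 6 codons.
Lys: 2 codons.
2 × 4 × 6 × 2 = 96.

96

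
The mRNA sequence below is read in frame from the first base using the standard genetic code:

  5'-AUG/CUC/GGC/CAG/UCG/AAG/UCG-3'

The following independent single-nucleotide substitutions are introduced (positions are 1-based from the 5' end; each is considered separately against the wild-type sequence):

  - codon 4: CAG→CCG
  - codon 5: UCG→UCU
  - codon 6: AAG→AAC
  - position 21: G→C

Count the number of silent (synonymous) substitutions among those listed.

Codon 4: CAG (Gln) → CCG (Pro) — missense.
Codon 5: UCG (Ser) → UCU (Ser) — synonymous.
Codon 6: AAG (Lys) → AAC (Asn) — missense.
Codon 7: UCG (Ser) → UCC (Ser) — synonymous.
Synonymous: 2 of 4.

2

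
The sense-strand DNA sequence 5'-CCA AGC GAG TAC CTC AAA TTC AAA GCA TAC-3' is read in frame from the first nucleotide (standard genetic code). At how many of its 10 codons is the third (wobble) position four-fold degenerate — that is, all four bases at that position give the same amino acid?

Codon 1 CCA (Pro): third position 4-fold.
Codon 2 AGC (Ser): third position 2-fold.
Codon 3 GAG (Glu): third position 2-fold.
Codon 4 TAC (Tyr): third position 2-fold.
Codon 5 CTC (Leu): third position 4-fold.
Codon 6 AAA (Lys): third position 2-fold.
Codon 7 TTC (Phe): third position 2-fold.
Codon 8 AAA (Lys): third position 2-fold.
Codon 9 GCA (Ala): third position 4-fold.
Codon 10 TAC (Tyr): third position 2-fold.
Four-fold degenerate third positions: 3.

3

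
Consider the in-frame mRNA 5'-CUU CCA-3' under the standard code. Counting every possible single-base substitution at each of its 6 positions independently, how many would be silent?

Codon 1 (CUU, Leu): 3 synonymous substitutions.
Codon 2 (CCA, Pro): 3 synonymous substitutions.
Total: 3 + 3 = 6.

6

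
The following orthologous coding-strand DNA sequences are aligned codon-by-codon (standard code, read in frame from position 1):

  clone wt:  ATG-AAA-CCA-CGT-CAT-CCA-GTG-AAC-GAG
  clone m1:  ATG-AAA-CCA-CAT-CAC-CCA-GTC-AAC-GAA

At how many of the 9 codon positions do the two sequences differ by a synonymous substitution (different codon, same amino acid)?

3

Codon 1: ATG Met / ATG Met — identical.
Codon 2: AAA Lys / AAA Lys — identical.
Codon 3: CCA Pro / CCA Pro — identical.
Codon 4: CGT Arg / CAT His — nonsynonymous.
Codon 5: CAT His / CAC His — synonymous.
Codon 6: CCA Pro / CCA Pro — identical.
Codon 7: GTG Val / GTC Val — synonymous.
Codon 8: AAC Asn / AAC Asn — identical.
Codon 9: GAG Glu / GAA Glu — synonymous.
Synonymous differences: 3.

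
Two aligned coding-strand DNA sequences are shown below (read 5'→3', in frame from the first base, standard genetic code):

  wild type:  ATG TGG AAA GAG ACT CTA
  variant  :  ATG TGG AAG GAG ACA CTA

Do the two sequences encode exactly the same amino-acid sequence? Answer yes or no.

Codon 1: ATG Met / ATG Met — identical.
Codon 2: TGG Trp / TGG Trp — identical.
Codon 3: AAA Lys / AAG Lys — synonymous.
Codon 4: GAG Glu / GAG Glu — identical.
Codon 5: ACT Thr / ACA Thr — synonymous.
Codon 6: CTA Leu / CTA Leu — identical.
Nonsynonymous differences: 0 → same protein.

yes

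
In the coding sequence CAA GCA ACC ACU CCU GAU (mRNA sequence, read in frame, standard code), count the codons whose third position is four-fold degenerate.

4

Codon 1 CAA (Gln): third position 2-fold.
Codon 2 GCA (Ala): third position 4-fold.
Codon 3 ACC (Thr): third position 4-fold.
Codon 4 ACU (Thr): third position 4-fold.
Codon 5 CCU (Pro): third position 4-fold.
Codon 6 GAU (Asp): third position 2-fold.
Four-fold degenerate third positions: 4.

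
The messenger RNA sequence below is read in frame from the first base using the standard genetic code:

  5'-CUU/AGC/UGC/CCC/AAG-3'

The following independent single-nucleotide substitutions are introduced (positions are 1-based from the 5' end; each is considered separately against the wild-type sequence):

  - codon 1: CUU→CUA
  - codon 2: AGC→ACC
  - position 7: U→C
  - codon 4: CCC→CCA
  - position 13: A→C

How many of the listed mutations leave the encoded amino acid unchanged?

2

Codon 1: CUU (Leu) → CUA (Leu) — synonymous.
Codon 2: AGC (Ser) → ACC (Thr) — missense.
Codon 3: UGC (Cys) → CGC (Arg) — missense.
Codon 4: CCC (Pro) → CCA (Pro) — synonymous.
Codon 5: AAG (Lys) → CAG (Gln) — missense.
Synonymous: 2 of 5.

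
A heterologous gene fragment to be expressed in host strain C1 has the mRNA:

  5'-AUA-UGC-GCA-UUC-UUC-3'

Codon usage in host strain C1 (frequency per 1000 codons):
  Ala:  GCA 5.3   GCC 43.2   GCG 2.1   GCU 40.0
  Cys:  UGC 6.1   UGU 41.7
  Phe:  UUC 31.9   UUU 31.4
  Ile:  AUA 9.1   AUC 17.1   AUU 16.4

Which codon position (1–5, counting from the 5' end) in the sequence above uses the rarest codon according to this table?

Codon 1 AUA (Ile): 9.1 per 1000.
Codon 2 UGC (Cys): 6.1 per 1000.
Codon 3 GCA (Ala): 5.3 per 1000.
Codon 4 UUC (Phe): 31.9 per 1000.
Codon 5 UUC (Phe): 31.9 per 1000.
Lowest frequency is 5.3 at codon 3.

3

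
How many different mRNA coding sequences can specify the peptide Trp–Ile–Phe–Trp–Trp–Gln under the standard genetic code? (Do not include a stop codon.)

Trp: 1 codon.
Ile: 3 codons.
Phe: 2 codons.
Trp: 1 codon.
Trp: 1 codon.
Gln: 2 codons.
1 × 3 × 2 × 1 × 1 × 2 = 12.

12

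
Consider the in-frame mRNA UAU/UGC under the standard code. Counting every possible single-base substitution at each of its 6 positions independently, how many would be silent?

2

Codon 1 (UAU, Tyr): 1 synonymous substitution.
Codon 2 (UGC, Cys): 1 synonymous substitution.
Total: 1 + 1 = 2.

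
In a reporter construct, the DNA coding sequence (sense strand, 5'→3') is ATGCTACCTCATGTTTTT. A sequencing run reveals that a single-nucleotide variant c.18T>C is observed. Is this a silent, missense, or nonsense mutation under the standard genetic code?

Position 18 falls in codon 6: TTT → Phe.
After the substitution the codon is TTC → Phe.
Both encode Phe, so the change is synonymous.

silent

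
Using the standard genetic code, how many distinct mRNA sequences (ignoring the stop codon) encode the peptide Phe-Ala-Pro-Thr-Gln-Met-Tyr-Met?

Phe: 2 codons.
Ala: 4 codons.
Pro: 4 codons.
Thr: 4 codons.
Gln: 2 codons.
Met: 1 codon.
Tyr: 2 codons.
Met: 1 codon.
2 × 4 × 4 × 4 × 2 × 1 × 2 × 1 = 512.

512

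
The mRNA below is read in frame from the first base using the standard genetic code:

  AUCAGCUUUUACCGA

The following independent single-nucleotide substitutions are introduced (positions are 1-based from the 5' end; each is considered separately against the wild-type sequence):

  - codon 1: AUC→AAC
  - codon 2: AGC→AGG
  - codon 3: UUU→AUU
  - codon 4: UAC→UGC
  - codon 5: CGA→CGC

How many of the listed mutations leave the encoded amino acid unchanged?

Codon 1: AUC (Ile) → AAC (Asn) — missense.
Codon 2: AGC (Ser) → AGG (Arg) — missense.
Codon 3: UUU (Phe) → AUU (Ile) — missense.
Codon 4: UAC (Tyr) → UGC (Cys) — missense.
Codon 5: CGA (Arg) → CGC (Arg) — synonymous.
Synonymous: 1 of 5.

1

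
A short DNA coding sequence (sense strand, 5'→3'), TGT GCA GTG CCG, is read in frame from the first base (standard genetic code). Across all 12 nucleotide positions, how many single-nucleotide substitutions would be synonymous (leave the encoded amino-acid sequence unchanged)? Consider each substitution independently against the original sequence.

10

Codon 1 (TGT, Cys): 1 synonymous substitution.
Codon 2 (GCA, Ala): 3 synonymous substitutions.
Codon 3 (GTG, Val): 3 synonymous substitutions.
Codon 4 (CCG, Pro): 3 synonymous substitutions.
Total: 1 + 3 + 3 + 3 = 10.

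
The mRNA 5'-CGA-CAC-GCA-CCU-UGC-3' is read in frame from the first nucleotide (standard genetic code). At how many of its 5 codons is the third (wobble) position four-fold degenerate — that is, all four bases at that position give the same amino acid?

Codon 1 CGA (Arg): third position 4-fold.
Codon 2 CAC (His): third position 2-fold.
Codon 3 GCA (Ala): third position 4-fold.
Codon 4 CCU (Pro): third position 4-fold.
Codon 5 UGC (Cys): third position 2-fold.
Four-fold degenerate third positions: 3.

3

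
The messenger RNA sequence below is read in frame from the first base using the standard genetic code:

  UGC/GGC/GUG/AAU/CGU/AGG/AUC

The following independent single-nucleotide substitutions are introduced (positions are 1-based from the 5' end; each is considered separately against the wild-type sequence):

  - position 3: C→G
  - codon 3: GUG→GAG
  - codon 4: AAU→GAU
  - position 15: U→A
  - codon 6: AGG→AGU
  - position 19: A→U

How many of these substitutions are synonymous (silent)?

Codon 1: UGC (Cys) → UGG (Trp) — missense.
Codon 3: GUG (Val) → GAG (Glu) — missense.
Codon 4: AAU (Asn) → GAU (Asp) — missense.
Codon 5: CGU (Arg) → CGA (Arg) — synonymous.
Codon 6: AGG (Arg) → AGU (Ser) — missense.
Codon 7: AUC (Ile) → UUC (Phe) — missense.
Synonymous: 1 of 6.

1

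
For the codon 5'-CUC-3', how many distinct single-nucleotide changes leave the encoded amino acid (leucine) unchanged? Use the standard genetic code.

Position 1: none → 0 synonymous.
Position 2: none → 0 synonymous.
Position 3: CUU, CUA, CUG → 3 synonymous.
Total: 0 + 0 + 3 = 3.

3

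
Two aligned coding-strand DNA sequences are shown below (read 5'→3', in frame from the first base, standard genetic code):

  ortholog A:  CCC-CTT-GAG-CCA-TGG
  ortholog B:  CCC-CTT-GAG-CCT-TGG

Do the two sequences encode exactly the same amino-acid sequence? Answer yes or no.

Codon 1: CCC Pro / CCC Pro — identical.
Codon 2: CTT Leu / CTT Leu — identical.
Codon 3: GAG Glu / GAG Glu — identical.
Codon 4: CCA Pro / CCT Pro — synonymous.
Codon 5: TGG Trp / TGG Trp — identical.
Nonsynonymous differences: 0 → same protein.

yes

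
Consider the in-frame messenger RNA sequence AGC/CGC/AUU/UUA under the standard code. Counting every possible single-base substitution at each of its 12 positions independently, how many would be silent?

Codon 1 (AGC, Ser): 1 synonymous substitution.
Codon 2 (CGC, Arg): 3 synonymous substitutions.
Codon 3 (AUU, Ile): 2 synonymous substitutions.
Codon 4 (UUA, Leu): 2 synonymous substitutions.
Total: 1 + 3 + 2 + 2 = 8.

8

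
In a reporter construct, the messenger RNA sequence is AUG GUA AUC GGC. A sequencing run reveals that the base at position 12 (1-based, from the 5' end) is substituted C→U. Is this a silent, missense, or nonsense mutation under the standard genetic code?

Position 12 falls in codon 4: GGC → Gly.
After the substitution the codon is GGU → Gly.
Both encode Gly, so the change is synonymous.

silent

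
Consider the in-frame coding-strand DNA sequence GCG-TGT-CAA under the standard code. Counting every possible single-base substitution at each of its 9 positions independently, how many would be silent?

Codon 1 (GCG, Ala): 3 synonymous substitutions.
Codon 2 (TGT, Cys): 1 synonymous substitution.
Codon 3 (CAA, Gln): 1 synonymous substitution.
Total: 3 + 1 + 1 = 5.

5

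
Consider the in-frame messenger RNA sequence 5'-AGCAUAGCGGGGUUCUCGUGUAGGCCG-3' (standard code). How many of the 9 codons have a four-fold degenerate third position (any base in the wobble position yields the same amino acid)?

4

Codon 1 AGC (Ser): third position 2-fold.
Codon 2 AUA (Ile): third position 3-fold.
Codon 3 GCG (Ala): third position 4-fold.
Codon 4 GGG (Gly): third position 4-fold.
Codon 5 UUC (Phe): third position 2-fold.
Codon 6 UCG (Ser): third position 4-fold.
Codon 7 UGU (Cys): third position 2-fold.
Codon 8 AGG (Arg): third position 2-fold.
Codon 9 CCG (Pro): third position 4-fold.
Four-fold degenerate third positions: 4.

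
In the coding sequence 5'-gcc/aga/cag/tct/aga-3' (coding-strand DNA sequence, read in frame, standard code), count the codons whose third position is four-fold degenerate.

Codon 1 GCC (Ala): third position 4-fold.
Codon 2 AGA (Arg): third position 2-fold.
Codon 3 CAG (Gln): third position 2-fold.
Codon 4 TCT (Ser): third position 4-fold.
Codon 5 AGA (Arg): third position 2-fold.
Four-fold degenerate third positions: 2.

2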